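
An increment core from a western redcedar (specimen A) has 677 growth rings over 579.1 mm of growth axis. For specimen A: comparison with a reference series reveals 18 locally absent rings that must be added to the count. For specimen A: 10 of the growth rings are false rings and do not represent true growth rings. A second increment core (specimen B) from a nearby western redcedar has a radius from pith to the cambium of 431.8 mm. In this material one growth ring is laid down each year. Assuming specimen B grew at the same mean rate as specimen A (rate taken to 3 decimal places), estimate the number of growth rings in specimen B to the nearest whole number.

Specimen A: true growth ring count = 677 − 10 + 18 = 685.
A: 579.1 mm over 685 years gives 579.1 / 685 ≈ 0.845 mm/yr.
B spans 431.8 / 0.845 = 511.01 years ≈ 511 growth rings.

511 growth rings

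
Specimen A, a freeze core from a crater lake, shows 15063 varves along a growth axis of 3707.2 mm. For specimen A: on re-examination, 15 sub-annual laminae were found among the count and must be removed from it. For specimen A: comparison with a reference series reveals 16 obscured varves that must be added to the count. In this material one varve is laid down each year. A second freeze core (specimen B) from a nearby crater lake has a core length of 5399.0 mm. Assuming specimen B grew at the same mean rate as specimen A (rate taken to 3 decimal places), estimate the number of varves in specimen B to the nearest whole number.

Specimen A: correcting the raw count gives 15063 − 15 + 16 = 15064 true varves.
A: Extension rate ≈ 3707.2 / 15064 = 0.246 mm per year.
Specimen B: 5399.0 mm / 0.246 mm per year = 21947.15 years ≈ 21947 varves.

21947 varves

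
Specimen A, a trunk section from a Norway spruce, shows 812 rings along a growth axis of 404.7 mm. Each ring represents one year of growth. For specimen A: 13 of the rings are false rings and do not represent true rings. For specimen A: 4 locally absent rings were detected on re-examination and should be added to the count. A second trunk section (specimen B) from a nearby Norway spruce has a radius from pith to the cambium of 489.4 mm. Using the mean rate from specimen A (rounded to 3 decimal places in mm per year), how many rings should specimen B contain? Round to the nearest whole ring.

Specimen A: true ring count = 812 − 13 + 4 = 803.
A: Mean rate = 404.7 mm / 803 years ≈ 0.504 mm/year.
Specimen B: 489.4 mm / 0.504 mm per year = 971.03 years ≈ 971 rings.

971 rings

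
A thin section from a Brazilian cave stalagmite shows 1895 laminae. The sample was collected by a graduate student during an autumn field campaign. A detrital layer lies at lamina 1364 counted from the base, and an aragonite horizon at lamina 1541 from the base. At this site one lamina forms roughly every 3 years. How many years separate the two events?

1541 − 1364 = 177 laminae lie between the two events.
Multiplying by 3 years per lamina: 177 × 3 = 531 years.

531 yr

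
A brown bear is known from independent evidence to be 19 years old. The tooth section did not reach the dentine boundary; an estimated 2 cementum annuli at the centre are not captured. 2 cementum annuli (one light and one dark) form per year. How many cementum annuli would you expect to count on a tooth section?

Expected cementum annuli: 19 × 2 = 38.
Less the 2 uncaptured cementum annuli: 38 − 2 = 36.

36 cementum annuli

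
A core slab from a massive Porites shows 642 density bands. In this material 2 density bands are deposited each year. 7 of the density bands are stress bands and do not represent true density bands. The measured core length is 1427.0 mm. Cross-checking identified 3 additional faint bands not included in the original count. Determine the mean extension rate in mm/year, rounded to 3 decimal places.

Correcting the raw count gives 642 − 7 + 3 = 638 true density bands.
638 density bands at 2 per year is 638 / 2 = 319 years.
1427.0 mm over 319 years gives 1427.0 / 319 ≈ 4.473 mm/year.

4.473 mm/year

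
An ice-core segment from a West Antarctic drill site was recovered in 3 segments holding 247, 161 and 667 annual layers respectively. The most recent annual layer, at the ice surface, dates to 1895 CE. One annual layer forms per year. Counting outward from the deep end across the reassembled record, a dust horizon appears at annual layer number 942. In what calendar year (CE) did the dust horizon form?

Total annual layers = 247 + 161 + 667 = 1075.
The dust horizon sits at annual layer 942 from the deep end, so 1075 − 942 = 133 annual layers formed after it.
1895 − 133 = 1762 CE.

1762 CE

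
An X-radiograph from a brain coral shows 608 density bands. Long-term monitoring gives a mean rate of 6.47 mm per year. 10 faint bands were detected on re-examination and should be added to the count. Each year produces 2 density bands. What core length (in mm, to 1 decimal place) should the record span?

Adjusted count: 608 + 10 = 618 density bands.
618 density bands at 2 per year is 618 / 2 = 309 years.
Predicted length = 6.47 mm/year × 309 years = 1999.2 mm.

1999.2 mm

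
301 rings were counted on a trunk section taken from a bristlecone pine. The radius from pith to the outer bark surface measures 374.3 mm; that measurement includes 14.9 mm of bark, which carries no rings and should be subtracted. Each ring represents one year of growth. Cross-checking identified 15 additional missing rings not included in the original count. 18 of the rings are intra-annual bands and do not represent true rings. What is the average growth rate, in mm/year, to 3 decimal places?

After corrections the count is 301 − 18 + 15 = 298 rings.
Net length = 374.3 − 14.9 = 359.4 mm.
Mean rate = 359.4 mm / 298 years ≈ 1.206 mm/year.

1.206 mm/year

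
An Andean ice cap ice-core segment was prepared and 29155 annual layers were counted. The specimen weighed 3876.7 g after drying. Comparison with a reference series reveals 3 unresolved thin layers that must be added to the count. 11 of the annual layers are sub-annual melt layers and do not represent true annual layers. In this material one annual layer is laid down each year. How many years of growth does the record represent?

True annual layer count = 29155 − 11 + 3 = 29147.
One annual layer per year makes the duration 29147 years.

29147 years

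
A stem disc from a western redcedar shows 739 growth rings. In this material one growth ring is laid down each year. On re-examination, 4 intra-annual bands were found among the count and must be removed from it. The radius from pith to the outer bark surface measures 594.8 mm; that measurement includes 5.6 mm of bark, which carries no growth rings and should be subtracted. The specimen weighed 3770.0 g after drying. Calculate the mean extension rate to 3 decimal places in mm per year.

Correcting the raw count gives 739 − 4 = 735 true growth rings.
Net length = 594.8 − 5.6 = 589.2 mm.
Extension rate ≈ 589.2 / 735 = 0.802 mm per year.

0.802 mm per year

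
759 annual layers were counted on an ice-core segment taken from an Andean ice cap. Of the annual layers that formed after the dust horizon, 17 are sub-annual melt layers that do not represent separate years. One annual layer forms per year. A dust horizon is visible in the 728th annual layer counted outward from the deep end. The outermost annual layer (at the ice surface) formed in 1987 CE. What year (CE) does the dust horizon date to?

1973 CE

759 − 728 = 31 annual layers lie beyond the dust horizon toward the ice surface.
31 − 17 false = 14 true annual layers after the dust horizon.
1987 − 14 = 1973 CE.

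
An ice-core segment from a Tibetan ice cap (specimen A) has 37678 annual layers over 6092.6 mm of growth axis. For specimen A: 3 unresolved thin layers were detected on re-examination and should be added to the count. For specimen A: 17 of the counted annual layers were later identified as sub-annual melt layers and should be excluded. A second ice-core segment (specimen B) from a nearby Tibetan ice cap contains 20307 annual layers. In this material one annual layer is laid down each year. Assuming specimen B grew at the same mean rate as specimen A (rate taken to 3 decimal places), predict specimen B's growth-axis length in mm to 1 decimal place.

3289.7 mm

Specimen A: adjusted count: 37678 − 17 + 3 = 37664 annual layers.
A: Mean rate = 6092.6 mm / 37664 years ≈ 0.162 mm/year.
Length of B = 0.162 × 20307 = 3289.7 mm.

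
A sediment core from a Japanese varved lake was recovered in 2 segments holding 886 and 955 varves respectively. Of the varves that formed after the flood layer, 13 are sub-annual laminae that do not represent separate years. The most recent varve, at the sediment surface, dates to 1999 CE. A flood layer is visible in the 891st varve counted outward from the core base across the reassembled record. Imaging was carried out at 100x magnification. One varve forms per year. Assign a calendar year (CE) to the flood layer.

1062 CE

Total varves = 886 + 955 = 1841.
1841 − 891 = 950 varves lie beyond the flood layer toward the sediment surface.
950 − 13 false = 937 true varves after the flood layer.
1999 − 937 = 1062 CE.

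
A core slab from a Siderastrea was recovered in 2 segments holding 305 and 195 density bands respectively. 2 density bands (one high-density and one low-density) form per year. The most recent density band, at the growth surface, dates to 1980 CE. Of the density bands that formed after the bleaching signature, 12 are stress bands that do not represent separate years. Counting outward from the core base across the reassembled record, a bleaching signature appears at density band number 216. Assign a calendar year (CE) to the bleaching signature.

Total density bands = 305 + 195 = 500.
The bleaching signature sits at density band 216 from the core base, so 500 − 216 = 284 density bands formed after it.
Removing the 12 false density bands leaves 284 − 12 = 272 true density bands beyond the bleaching signature.
Dividing by 2 density bands per year: 272 / 2 = 136 years.
The density band at the growth surface is 1980 CE, so the bleaching signature dates to 1980 − 136 = 1844 CE.

1844 CE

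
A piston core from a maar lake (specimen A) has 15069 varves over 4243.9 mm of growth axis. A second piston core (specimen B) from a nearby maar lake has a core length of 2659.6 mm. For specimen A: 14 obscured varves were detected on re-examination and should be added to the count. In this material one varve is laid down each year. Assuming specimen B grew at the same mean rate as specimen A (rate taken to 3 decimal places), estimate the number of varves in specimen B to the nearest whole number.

Specimen A: true varve count = 15069 + 14 = 15083.
A: Extension rate ≈ 4243.9 / 15083 = 0.281 mm per year.
B spans 2659.6 / 0.281 = 9464.77 years ≈ 9465 varves.

9465 varves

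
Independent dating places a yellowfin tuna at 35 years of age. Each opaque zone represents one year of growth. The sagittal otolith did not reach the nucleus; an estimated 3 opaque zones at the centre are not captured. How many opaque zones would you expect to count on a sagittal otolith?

One opaque zone per year gives 35 opaque zones over 35 years.
35 − 3 missed = 32 opaque zones expected in the prepared section.

32 opaque zones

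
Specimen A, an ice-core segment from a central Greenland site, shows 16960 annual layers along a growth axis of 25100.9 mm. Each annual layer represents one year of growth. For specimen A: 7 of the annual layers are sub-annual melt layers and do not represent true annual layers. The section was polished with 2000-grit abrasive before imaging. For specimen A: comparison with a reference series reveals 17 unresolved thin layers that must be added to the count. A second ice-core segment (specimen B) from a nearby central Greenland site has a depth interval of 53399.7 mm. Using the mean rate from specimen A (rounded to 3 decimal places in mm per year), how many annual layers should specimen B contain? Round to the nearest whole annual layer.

Specimen A: after corrections the count is 16960 − 7 + 17 = 16970 annual layers.
A: 25100.9 mm over 16970 years gives 25100.9 / 16970 ≈ 1.479 mm/yr.
Specimen B: 53399.7 mm / 1.479 mm per year = 36105.27 years ≈ 36105 annual layers.

36105 annual layers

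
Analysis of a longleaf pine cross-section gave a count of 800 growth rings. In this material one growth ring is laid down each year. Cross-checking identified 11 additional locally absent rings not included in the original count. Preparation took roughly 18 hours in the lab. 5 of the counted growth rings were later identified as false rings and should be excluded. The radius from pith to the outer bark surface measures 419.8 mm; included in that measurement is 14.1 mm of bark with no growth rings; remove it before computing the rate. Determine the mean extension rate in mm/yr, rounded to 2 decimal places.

True growth ring count = 800 − 5 + 11 = 806.
The growth record spans 419.8 − 14.1 = 405.7 mm.
Mean rate = 405.7 mm / 806 years ≈ 0.50 mm/yr.

0.50 mm/yr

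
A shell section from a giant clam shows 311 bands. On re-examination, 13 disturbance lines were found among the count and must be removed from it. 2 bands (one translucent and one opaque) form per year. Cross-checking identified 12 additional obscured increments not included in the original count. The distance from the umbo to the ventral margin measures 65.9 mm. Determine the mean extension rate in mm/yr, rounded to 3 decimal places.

After corrections the count is 311 − 13 + 12 = 310 bands.
With 2 bands per year, 310 / 2 = 155 years.
65.9 mm over 155 years gives 65.9 / 155 ≈ 0.425 mm/yr.

0.425 mm/yr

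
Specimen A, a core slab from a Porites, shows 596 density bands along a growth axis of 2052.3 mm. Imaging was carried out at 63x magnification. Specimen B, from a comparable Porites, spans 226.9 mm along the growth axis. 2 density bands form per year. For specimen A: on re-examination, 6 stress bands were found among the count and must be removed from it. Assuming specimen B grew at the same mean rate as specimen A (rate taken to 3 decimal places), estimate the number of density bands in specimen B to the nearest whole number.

65 density bands

Specimen A: adjusted count: 596 − 6 = 590 density bands.
Specimen A: with 2 density bands per year, 590 / 2 = 295 years.
A: Extension rate ≈ 2052.3 / 295 = 6.957 mm per year.
For B, 226.9 / 6.957 = 32.61 years; at 2 density bands per year that is 32.61 × 2 ≈ 65 density bands.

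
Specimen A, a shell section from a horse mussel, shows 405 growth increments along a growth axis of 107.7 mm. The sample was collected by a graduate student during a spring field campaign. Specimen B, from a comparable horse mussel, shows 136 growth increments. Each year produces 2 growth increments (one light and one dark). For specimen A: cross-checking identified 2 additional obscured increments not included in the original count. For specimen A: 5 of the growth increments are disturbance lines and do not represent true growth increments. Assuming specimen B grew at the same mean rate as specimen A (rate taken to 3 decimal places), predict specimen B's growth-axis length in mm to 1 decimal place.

Specimen A: adjusted count: 405 − 5 + 2 = 402 growth increments.
Specimen A: dividing by 2 growth increments per year: 402 / 2 = 201 years.
A: Extension rate ≈ 107.7 / 201 = 0.536 mm per year.
Specimen B: dividing by 2 growth increments per year: 136 / 2 = 68 years. For B, 0.536 mm/year × 68 years = 36.4 mm.

36.4 mm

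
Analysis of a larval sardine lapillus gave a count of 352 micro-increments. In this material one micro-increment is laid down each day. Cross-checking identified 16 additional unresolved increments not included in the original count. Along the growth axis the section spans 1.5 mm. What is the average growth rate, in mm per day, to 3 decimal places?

Correcting the raw count gives 352 + 16 = 368 true micro-increments.
1.5 mm over 368 days gives 1.5 / 368 ≈ 0.004 mm per day.

0.004 mm per day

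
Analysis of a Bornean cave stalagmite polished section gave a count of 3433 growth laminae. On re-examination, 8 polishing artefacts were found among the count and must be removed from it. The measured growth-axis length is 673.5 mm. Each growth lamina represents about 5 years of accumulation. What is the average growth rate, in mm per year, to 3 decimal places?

0.039 mm per year

Correcting the raw count gives 3433 − 8 = 3425 true growth laminae.
3425 growth laminae at 5 years each span 3425 × 5 = 17125 years.
Mean rate = 673.5 mm / 17125 years ≈ 0.039 mm per year.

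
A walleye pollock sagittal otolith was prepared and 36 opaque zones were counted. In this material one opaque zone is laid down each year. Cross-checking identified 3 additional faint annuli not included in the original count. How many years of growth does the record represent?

39 yr

Correcting the raw count gives 36 + 3 = 39 true opaque zones.
One opaque zone per year makes the duration 39 years.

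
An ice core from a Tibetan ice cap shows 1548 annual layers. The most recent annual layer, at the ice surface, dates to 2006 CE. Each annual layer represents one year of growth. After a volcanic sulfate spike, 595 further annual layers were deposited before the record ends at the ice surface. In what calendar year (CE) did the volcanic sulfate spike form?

1411 CE

There are 595 annual layers younger than the volcanic sulfate spike.
2006 − 595 = 1411 CE.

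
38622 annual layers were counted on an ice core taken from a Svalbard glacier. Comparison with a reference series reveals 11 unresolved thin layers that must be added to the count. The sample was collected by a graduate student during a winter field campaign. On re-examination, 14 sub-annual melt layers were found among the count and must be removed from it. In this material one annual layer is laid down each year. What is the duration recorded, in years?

38619 years

True annual layer count = 38622 − 14 + 11 = 38619.
At one annual layer per year, that is 38619 years.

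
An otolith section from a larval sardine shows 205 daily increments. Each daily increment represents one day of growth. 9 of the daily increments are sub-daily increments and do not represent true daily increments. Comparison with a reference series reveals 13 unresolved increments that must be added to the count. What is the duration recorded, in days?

True daily increment count = 205 − 9 + 13 = 209.
With a one-to-one daily increment periodicity this is 209 days.

209 days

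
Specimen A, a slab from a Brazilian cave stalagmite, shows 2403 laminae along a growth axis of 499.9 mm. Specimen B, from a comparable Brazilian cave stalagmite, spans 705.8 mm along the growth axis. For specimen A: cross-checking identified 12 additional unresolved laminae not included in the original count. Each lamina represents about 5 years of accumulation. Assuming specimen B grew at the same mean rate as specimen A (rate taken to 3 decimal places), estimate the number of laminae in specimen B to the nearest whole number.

Specimen A: adjusted count: 2403 + 12 = 2415 laminae.
Specimen A: at 5 years per lamina, 2415 × 5 = 12075 years.
A: Mean rate = 499.9 mm / 12075 years ≈ 0.041 mm per year.
B spans 705.8 / 0.041 = 17214.63 years; at 5 years per lamina that is 17214.63 / 5 ≈ 3443 laminae.

3443 laminae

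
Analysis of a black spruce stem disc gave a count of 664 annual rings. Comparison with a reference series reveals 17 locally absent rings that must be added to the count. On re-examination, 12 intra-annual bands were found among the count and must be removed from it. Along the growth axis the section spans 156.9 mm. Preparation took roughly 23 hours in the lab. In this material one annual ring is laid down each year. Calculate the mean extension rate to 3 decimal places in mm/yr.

After corrections the count is 664 − 12 + 17 = 669 annual rings.
156.9 mm over 669 years gives 156.9 / 669 ≈ 0.235 mm/yr.

0.235 mm/yr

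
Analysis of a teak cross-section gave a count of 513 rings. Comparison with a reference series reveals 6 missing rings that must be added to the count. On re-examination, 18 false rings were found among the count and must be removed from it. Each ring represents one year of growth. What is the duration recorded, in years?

501 years

Correcting the raw count gives 513 − 18 + 6 = 501 true rings.
One ring per year makes the duration 501 years.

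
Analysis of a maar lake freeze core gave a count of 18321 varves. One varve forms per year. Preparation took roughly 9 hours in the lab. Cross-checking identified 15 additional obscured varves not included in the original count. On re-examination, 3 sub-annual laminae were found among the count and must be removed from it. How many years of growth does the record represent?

After corrections the count is 18321 − 3 + 15 = 18333 varves.
One varve per year makes the duration 18333 years.

18333 yr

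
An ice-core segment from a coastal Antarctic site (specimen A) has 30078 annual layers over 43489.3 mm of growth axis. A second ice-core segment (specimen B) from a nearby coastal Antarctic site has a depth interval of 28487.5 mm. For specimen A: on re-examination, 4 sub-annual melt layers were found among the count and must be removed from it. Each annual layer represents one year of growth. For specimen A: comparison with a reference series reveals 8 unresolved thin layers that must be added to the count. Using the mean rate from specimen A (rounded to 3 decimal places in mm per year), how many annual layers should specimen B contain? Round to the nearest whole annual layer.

Specimen A: correcting the raw count gives 30078 − 4 + 8 = 30082 true annual layers.
A: 43489.3 mm over 30082 years gives 43489.3 / 30082 ≈ 1.446 mm/year.
For B, 28487.5 / 1.446 = 19700.90 years ≈ 19701 annual layers.

19701 annual layers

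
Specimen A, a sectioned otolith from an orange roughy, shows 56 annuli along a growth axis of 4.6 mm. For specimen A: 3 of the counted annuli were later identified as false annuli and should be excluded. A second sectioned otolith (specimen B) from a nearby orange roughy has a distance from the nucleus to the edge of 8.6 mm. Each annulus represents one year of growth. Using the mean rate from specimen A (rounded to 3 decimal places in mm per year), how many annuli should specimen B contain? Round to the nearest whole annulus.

99 annuli

Specimen A: after corrections the count is 56 − 3 = 53 annuli.
A: 4.6 mm over 53 years gives 4.6 / 53 ≈ 0.087 mm/yr.
For B, 8.6 / 0.087 = 98.85 years ≈ 99 annuli.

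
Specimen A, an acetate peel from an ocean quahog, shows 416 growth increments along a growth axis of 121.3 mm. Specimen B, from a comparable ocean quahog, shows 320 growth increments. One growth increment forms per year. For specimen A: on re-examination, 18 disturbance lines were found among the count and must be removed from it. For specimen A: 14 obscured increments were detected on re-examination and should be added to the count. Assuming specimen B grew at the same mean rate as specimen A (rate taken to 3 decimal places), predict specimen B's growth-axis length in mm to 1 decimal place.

94.1 mm

Specimen A: true growth increment count = 416 − 18 + 14 = 412.
A: Extension rate ≈ 121.3 / 412 = 0.294 mm per year.
For B, 0.294 mm/year × 320 years = 94.1 mm.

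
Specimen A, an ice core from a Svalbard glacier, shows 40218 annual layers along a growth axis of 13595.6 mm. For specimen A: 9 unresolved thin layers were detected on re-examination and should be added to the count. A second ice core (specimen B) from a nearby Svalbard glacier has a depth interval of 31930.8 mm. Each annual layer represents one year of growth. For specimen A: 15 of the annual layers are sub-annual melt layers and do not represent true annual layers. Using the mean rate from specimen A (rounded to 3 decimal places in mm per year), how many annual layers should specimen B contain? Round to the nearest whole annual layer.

94470 annual layers

Specimen A: after corrections the count is 40218 − 15 + 9 = 40212 annual layers.
A: Mean rate = 13595.6 mm / 40212 years ≈ 0.338 mm/year.
Specimen B: 31930.8 mm / 0.338 mm per year = 94469.82 years ≈ 94470 annual layers.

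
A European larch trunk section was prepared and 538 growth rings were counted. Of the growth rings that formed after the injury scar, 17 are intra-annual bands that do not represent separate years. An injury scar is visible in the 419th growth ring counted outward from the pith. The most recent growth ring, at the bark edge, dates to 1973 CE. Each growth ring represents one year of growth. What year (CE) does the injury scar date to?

Between growth ring 419 and the bark edge there are 538 − 419 = 119 growth rings.
Excluding 17 false growth rings: 119 − 17 = 102.
1973 − 102 = 1871 CE.

1871 CE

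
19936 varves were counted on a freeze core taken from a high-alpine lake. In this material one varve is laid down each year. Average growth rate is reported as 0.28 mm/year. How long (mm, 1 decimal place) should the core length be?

5582.1 mm

The record spans 19936 years at 0.28 mm per year.
Length ≈ 0.28 × 19936 = 5582.1 mm.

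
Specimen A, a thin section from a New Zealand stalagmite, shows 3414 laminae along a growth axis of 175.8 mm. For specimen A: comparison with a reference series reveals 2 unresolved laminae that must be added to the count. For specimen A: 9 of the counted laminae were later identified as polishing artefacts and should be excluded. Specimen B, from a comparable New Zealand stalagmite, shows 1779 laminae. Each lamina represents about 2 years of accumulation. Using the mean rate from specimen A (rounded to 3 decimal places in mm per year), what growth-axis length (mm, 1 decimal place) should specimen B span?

92.5 mm

Specimen A: true lamina count = 3414 − 9 + 2 = 3407.
Specimen A: at 2 years per lamina, 3407 × 2 = 6814 years.
A: Mean rate = 175.8 mm / 6814 years ≈ 0.026 mm/yr.
Specimen B: 1779 laminae at 2 years each span 1779 × 2 = 3558 years. Length of B = 0.026 × 3558 = 92.5 mm.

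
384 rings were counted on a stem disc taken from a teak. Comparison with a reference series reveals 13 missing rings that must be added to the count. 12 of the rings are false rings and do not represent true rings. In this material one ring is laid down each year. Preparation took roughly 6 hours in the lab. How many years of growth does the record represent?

Correcting the raw count gives 384 − 12 + 13 = 385 true rings.
With a one-to-one ring periodicity this is 385 years.

385 years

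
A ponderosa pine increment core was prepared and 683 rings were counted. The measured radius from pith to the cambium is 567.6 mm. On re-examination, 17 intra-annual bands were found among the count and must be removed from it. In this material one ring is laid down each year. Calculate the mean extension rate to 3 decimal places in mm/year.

Correcting the raw count gives 683 − 17 = 666 true rings.
567.6 mm over 666 years gives 567.6 / 666 ≈ 0.852 mm/year.

0.852 mm/year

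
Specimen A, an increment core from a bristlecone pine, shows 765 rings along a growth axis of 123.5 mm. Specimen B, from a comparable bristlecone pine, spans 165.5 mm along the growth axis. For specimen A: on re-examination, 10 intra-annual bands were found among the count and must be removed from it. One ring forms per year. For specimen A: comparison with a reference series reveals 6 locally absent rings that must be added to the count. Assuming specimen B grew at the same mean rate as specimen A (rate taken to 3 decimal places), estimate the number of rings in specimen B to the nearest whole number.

Specimen A: after corrections the count is 765 − 10 + 6 = 761 rings.
A: 123.5 mm over 761 years gives 123.5 / 761 ≈ 0.162 mm per year.
For B, 165.5 / 0.162 = 1021.60 years ≈ 1022 rings.

1022 rings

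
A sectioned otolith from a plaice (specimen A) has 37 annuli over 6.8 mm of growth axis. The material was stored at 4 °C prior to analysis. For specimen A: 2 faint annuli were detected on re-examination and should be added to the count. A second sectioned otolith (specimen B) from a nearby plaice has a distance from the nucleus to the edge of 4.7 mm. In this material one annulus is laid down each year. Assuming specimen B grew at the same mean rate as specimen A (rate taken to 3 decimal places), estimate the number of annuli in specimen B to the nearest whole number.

Specimen A: correcting the raw count gives 37 + 2 = 39 true annuli.
A: Mean rate = 6.8 mm / 39 years ≈ 0.174 mm per year.
Specimen B: 4.7 mm / 0.174 mm per year = 27.01 years ≈ 27 annuli.

27 annuli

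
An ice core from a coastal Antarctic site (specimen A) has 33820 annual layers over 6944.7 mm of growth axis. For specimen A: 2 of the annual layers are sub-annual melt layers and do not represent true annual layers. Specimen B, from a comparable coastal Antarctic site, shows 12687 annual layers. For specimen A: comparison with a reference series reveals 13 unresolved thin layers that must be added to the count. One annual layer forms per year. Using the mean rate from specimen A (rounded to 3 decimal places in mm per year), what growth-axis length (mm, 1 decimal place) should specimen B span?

2600.8 mm

Specimen A: true annual layer count = 33820 − 2 + 13 = 33831.
A: Mean rate = 6944.7 mm / 33831 years ≈ 0.205 mm/yr.
B's length ≈ 0.205 × 12687 = 2600.8 mm.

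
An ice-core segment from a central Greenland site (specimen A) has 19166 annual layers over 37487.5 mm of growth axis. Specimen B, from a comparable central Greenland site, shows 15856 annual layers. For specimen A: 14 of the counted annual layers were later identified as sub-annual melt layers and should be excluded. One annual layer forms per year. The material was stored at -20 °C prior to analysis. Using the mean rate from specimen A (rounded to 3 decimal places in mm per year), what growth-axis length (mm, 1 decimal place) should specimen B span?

31030.2 mm

Specimen A: correcting the raw count gives 19166 − 14 = 19152 true annual layers.
A: 37487.5 mm over 19152 years gives 37487.5 / 19152 ≈ 1.957 mm/yr.
B's length ≈ 1.957 × 15856 = 31030.2 mm.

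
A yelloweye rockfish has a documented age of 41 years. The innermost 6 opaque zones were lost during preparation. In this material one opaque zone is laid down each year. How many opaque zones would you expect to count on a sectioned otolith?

35 opaque zones

One opaque zone per year gives 41 opaque zones over 41 years.
41 − 6 missed = 35 opaque zones expected in the prepared section.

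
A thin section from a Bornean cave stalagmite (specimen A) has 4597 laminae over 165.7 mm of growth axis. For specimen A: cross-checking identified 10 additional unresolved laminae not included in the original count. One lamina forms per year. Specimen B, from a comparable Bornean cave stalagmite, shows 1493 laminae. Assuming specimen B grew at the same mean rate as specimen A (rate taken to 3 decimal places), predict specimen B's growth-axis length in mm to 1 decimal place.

53.7 mm

Specimen A: correcting the raw count gives 4597 + 10 = 4607 true laminae.
A: Mean rate = 165.7 mm / 4607 years ≈ 0.036 mm/year.
B's length ≈ 0.036 × 1493 = 53.7 mm.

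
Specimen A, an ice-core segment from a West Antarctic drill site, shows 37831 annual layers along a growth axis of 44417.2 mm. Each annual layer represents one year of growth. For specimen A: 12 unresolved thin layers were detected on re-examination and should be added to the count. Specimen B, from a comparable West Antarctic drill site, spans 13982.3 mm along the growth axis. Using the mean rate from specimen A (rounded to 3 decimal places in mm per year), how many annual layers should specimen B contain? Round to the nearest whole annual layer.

11910 annual layers

Specimen A: true annual layer count = 37831 + 12 = 37843.
A: 44417.2 mm over 37843 years gives 44417.2 / 37843 ≈ 1.174 mm/yr.
For B, 13982.3 / 1.174 = 11909.97 years ≈ 11910 annual layers.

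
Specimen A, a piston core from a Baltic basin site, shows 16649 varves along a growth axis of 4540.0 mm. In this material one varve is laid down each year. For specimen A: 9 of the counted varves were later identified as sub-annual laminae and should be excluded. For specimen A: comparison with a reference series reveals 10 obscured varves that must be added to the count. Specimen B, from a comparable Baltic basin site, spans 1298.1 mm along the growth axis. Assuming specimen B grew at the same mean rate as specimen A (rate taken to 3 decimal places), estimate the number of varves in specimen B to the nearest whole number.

Specimen A: after corrections the count is 16649 − 9 + 10 = 16650 varves.
A: Mean rate = 4540.0 mm / 16650 years ≈ 0.273 mm per year.
B spans 1298.1 / 0.273 = 4754.95 years ≈ 4755 varves.

4755 varves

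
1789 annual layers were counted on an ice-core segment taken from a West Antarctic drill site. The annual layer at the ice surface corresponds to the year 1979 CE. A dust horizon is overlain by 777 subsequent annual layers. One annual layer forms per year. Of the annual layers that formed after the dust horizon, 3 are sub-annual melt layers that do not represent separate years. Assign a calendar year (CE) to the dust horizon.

1205 CE

There are 777 annual layers younger than the dust horizon.
Excluding 3 false annual layers: 777 − 3 = 774.
Counting back 774 years from 1979 CE places the dust horizon in 1979 − 774 = 1205 CE.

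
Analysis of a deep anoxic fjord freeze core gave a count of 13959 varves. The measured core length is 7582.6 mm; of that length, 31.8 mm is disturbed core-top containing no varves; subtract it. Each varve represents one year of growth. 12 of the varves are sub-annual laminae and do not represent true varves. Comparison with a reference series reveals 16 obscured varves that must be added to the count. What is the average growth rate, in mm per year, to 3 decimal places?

After corrections the count is 13959 − 12 + 16 = 13963 varves.
The growth record spans 7582.6 − 31.8 = 7550.8 mm.
Extension rate ≈ 7550.8 / 13963 = 0.541 mm per year.

0.541 mm per year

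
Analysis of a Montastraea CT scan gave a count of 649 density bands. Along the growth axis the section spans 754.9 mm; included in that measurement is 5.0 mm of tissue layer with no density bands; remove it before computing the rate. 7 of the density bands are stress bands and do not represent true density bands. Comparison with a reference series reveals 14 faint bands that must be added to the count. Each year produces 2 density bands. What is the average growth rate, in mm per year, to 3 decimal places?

2.286 mm per year

True density band count = 649 − 7 + 14 = 656.
656 density bands at 2 per year is 656 / 2 = 328 years.
Removing the 5.0 mm offcut leaves 754.9 − 5.0 = 749.9 mm.
Mean rate = 749.9 mm / 328 years ≈ 2.286 mm per year.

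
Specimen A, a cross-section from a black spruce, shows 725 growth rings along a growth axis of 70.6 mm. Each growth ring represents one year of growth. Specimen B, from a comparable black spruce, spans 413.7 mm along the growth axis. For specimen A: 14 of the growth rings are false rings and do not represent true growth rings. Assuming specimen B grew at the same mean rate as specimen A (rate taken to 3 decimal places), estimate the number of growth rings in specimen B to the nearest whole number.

4179 growth rings

Specimen A: after corrections the count is 725 − 14 = 711 growth rings.
A: 70.6 mm over 711 years gives 70.6 / 711 ≈ 0.099 mm/year.
Specimen B: 413.7 mm / 0.099 mm per year = 4178.79 years ≈ 4179 growth rings.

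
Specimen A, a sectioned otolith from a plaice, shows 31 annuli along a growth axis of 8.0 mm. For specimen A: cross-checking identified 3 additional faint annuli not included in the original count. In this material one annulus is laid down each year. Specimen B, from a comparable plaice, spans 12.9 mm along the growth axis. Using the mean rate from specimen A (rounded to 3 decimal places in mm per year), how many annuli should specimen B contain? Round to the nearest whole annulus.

Specimen A: adjusted count: 31 + 3 = 34 annuli.
A: Mean rate = 8.0 mm / 34 years ≈ 0.235 mm/year.
For B, 12.9 / 0.235 = 54.89 years ≈ 55 annuli.

55 annuli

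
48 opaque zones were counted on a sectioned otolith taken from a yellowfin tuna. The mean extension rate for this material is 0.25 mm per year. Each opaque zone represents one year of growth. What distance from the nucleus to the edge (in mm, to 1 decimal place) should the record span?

The record spans 48 years at 0.25 mm per year.
48 years at 0.25 mm/year gives 0.25 × 48 = 12.0 mm.

12.0 mm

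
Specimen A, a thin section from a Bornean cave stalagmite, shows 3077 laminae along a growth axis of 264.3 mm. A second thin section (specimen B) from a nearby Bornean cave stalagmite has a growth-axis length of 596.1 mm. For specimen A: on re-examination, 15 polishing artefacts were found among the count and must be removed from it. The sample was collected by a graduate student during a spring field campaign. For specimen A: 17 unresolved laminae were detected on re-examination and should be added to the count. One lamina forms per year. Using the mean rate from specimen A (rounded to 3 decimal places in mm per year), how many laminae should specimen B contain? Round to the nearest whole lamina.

Specimen A: correcting the raw count gives 3077 − 15 + 17 = 3079 true laminae.
A: Extension rate ≈ 264.3 / 3079 = 0.086 mm/yr.
For B, 596.1 / 0.086 = 6931.40 years ≈ 6931 laminae.

6931 laminae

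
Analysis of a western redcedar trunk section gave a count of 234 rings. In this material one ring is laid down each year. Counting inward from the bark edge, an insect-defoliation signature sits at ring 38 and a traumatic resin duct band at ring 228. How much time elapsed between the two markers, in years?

228 − 38 = 190 rings lie between the two events.
That is 190 years at one ring per year.

190 years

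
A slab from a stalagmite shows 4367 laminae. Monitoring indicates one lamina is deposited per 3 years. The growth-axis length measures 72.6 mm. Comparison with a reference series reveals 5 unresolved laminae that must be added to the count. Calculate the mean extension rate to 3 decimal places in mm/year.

0.006 mm/year

True lamina count = 4367 + 5 = 4372.
Multiplying by 3 years per lamina: 4372 × 3 = 13116 years.
Mean rate = 72.6 mm / 13116 years ≈ 0.006 mm/year.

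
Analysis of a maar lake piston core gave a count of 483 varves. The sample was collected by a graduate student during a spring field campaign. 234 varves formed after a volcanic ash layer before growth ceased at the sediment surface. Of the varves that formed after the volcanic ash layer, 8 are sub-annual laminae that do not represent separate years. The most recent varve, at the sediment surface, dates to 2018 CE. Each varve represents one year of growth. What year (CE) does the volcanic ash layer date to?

234 varves formed after the volcanic ash layer.
Excluding 8 false varves: 234 − 8 = 226.
The varve at the sediment surface is 2018 CE, so the volcanic ash layer dates to 2018 − 226 = 1792 CE.

1792 CE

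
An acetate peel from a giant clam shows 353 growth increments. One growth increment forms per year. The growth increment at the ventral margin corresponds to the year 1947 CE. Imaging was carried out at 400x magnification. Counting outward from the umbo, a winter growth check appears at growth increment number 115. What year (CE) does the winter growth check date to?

1709 CE

353 − 115 = 238 growth increments lie beyond the winter growth check toward the ventral margin.
The growth increment at the ventral margin is 1947 CE, so the winter growth check dates to 1947 − 238 = 1709 CE.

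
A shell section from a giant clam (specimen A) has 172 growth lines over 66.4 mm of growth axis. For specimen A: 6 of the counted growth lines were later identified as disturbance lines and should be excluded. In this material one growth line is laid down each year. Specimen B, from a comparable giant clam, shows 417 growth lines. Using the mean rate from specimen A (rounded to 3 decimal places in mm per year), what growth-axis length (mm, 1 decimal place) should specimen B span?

166.8 mm

Specimen A: true growth line count = 172 − 6 = 166.
A: 66.4 mm over 166 years gives 66.4 / 166 ≈ 0.400 mm per year.
For B, 0.400 mm/year × 417 years = 166.8 mm.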